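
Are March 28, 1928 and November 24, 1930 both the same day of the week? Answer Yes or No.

No

From Mar 28, 1928 to Nov 24, 1930 is 971 days.
971 mod 7 = 5, so they are different weekdays.
(Mar 28, 1928 is a Wednesday; Nov 24, 1930 is a Monday.)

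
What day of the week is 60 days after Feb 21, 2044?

Feb 21, 2044 is a Sunday.
60 mod 7 = 4, so 60 days after a Sunday is Sunday + 4 = Thursday.

Thursday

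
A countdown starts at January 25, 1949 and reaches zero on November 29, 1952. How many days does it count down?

1404

Jan 25, 1949 → Jan 25, 1950: 365 days.
Jan 25, 1950 → Jan 25, 1951: 365 days.
Jan 25, 1951 → Jan 25, 1952: 365 days.
Jan 25, 1952 → Feb 25, 1952: 31 days (January has 31).
Feb 25, 1952 → Mar 25, 1952: 29 days (February has 29).
Mar 25, 1952 → Apr 25, 1952: 31 days (March has 31).
Apr 25, 1952 → May 25, 1952: 30 days (April has 30).
May 25, 1952 → Jun 25, 1952: 31 days (May has 31).
Jun 25, 1952 → Jul 25, 1952: 30 days (June has 30).
Jul 25, 1952 → Aug 25, 1952: 31 days (July has 31).
Aug 25, 1952 → Sep 25, 1952: 31 days (August has 31).
Sep 25, 1952 → Oct 25, 1952: 30 days (September has 30).
Oct 25, 1952 → Nov 25, 1952: 31 days (October has 31).
Nov 25, 1952 → Nov 29, 1952: 4 days.
Total: 1404 days.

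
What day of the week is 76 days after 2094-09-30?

Sep 30, 2094 is a Thursday.
76 mod 7 = 6, so 76 days after a Thursday is Thursday + 6 = Wednesday.

Wednesday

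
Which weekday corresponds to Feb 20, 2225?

Sunday

January 1, 2225 is a Saturday.
Jan 1, 2225 → Feb 1, 2225: 31 days (January has 31).
Feb 1, 2225 → Feb 20, 2225: 19 days.
Total: 50 days.
50 mod 7 = 1, so Saturday + 1 = Sunday.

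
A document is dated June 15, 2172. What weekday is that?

Monday

Doomsday rule: the anchor day for the 2100s is Sunday. For year 72: 72÷12 = 6 r 0, and 0÷4 = 0, so 6+0+0 = 6.
Sunday + 6 ≡ Saturday — that's 2172's doomsday.
In June the doomsday date is Jun 6.
Jun 15 is 9 days after Jun 6; 9 mod 7 = 2, so Saturday + 2 = Monday.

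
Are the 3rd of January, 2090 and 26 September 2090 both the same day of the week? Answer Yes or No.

Yes

From Jan 3, 2090 to Sep 26, 2090 is 266 days.
266 mod 7 = 0, so they are the same weekday.
(Jan 3, 2090 is a Tuesday; Sep 26, 2090 is a Tuesday.)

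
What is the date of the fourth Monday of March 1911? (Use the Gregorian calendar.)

March 1, 1911 is a Wednesday.
The first Monday is therefore March 6 (5 days later).
The fourth Monday is 6 + 3×7 = March 27.

March 27, 1911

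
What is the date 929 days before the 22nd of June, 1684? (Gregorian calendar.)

December 6, 1681

−366 (one year; includes Feb 29, 1684) → Jun 22, 1683 (563 left).
−365 (one year) → Jun 22, 1682 (198 left).
−22 → May 31, 1682 (end of May, 31 days; 176 left).
−31 → Apr 30, 1682 (end of Apr, 30 days; 145 left).
−30 → Mar 31, 1682 (end of Mar, 31 days; 115 left).
−31 → Feb 28, 1682 (end of Feb, 28 days; 84 left).
−28 → Jan 31, 1682 (end of Jan, 31 days; 56 left).
−31 → Dec 31, 1681 (end of Dec, 31 days; 25 left).
−25 → Dec 6, 1681.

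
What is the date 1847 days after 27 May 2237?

June 17, 2242

+365 (one year) → May 27, 2238 (1482 left).
+365 (one year) → May 27, 2239 (1117 left).
+366 (one year; includes Feb 29, 2240) → May 27, 2240 (751 left).
+365 (one year) → May 27, 2241 (386 left).
May has 31 days: +5 → Jun 1, 2241 (381 left).
Jun has 30 days: +30 → Jul 1, 2241 (351 left).
Jul has 31 days: +31 → Aug 1, 2241 (320 left).
Aug has 31 days: +31 → Sep 1, 2241 (289 left).
Sep has 30 days: +30 → Oct 1, 2241 (259 left).
Oct has 31 days: +31 → Nov 1, 2241 (228 left).
Nov has 30 days: +30 → Dec 1, 2241 (198 left).
Dec has 31 days: +31 → Jan 1, 2242 (167 left).
Jan has 31 days: +31 → Feb 1, 2242 (136 left).
Feb has 28 days: +28 → Mar 1, 2242 (108 left).
Mar has 31 days: +31 → Apr 1, 2242 (77 left).
Apr has 30 days: +30 → May 1, 2242 (47 left).
May has 31 days: +31 → Jun 1, 2242 (16 left).
+16 → Jun 17, 2242.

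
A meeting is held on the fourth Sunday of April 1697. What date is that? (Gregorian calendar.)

April 28, 1697

April 1, 1697 is a Monday.
The first Sunday is therefore April 7 (6 days later).
The fourth Sunday is 7 + 3×7 = April 28.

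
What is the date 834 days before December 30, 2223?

September 17, 2221

−365 (one year) → Dec 30, 2222 (469 left).
−365 (one year) → Dec 30, 2221 (104 left).
−30 → Nov 30, 2221 (end of Nov, 30 days; 74 left).
−30 → Oct 31, 2221 (end of Oct, 31 days; 44 left).
−31 → Sep 30, 2221 (end of Sep, 30 days; 13 left).
−13 → Sep 17, 2221.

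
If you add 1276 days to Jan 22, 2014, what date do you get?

+365 (one year) → Jan 22, 2015 (911 left).
+365 (one year) → Jan 22, 2016 (546 left).
+366 (one year; includes Feb 29, 2016) → Jan 22, 2017 (180 left).
Jan has 31 days: +10 → Feb 1, 2017 (170 left).
Feb has 28 days: +28 → Mar 1, 2017 (142 left).
Mar has 31 days: +31 → Apr 1, 2017 (111 left).
Apr has 30 days: +30 → May 1, 2017 (81 left).
May has 31 days: +31 → Jun 1, 2017 (50 left).
Jun has 30 days: +30 → Jul 1, 2017 (20 left).
+20 → Jul 21, 2017.

July 21, 2017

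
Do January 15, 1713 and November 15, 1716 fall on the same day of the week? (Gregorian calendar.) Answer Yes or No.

Yes

From Jan 15, 1713 to Nov 15, 1716 is 1400 days.
1400 mod 7 = 0, so they are the same weekday.
(Jan 15, 1713 is a Sunday; Nov 15, 1716 is a Sunday.)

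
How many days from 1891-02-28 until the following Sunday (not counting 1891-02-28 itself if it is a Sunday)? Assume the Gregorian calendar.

Feb 28, 1891 is a Saturday.
From Saturday to the next Sunday is 1 day.

1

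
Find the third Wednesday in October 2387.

October 21, 2387

October 1, 2387 is a Thursday.
The first Wednesday is therefore October 7 (6 days later).
The third Wednesday is 7 + 2×7 = October 21.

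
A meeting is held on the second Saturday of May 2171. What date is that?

May 11, 2171

May 1, 2171 is a Wednesday.
The first Saturday is therefore May 4 (3 days later).
The second Saturday is 4 + 1×7 = May 11.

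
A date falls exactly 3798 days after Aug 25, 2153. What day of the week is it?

Wednesday

Aug 25, 2153 is a Saturday.
3798 mod 7 = 4, so 3798 days after a Saturday is Saturday + 4 = Wednesday.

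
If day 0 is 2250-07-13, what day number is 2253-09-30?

Jul 13, 2250 → Jul 13, 2251: 365 days.
Jul 13, 2251 → Jul 13, 2252: 366 days (Feb 29, 2252 is in that span).
Jul 13, 2252 → Jul 13, 2253: 365 days.
Jul 13, 2253 → Aug 13, 2253: 31 days (July has 31).
Aug 13, 2253 → Sep 13, 2253: 31 days (August has 31).
Sep 13, 2253 → Sep 30, 2253: 17 days.
Total: 1175 days.

1175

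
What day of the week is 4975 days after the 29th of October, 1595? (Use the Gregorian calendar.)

Friday

First find the weekday of Oct 29, 1595. Doomsday rule: the anchor day for the 1500s is Wednesday. For year 95: 95÷12 = 7 r 11, and 11÷4 = 2, so 7+11+2 = 20.
Wednesday + 20 ≡ Tuesday — that's 1595's doomsday.
In October the doomsday date is Oct 10.
Oct 29 is 19 days after Oct 10; 19 mod 7 = 5, so Tuesday + 5 = Sunday.
4975 mod 7 = 5, so 4975 days after a Sunday is Sunday + 5 = Friday.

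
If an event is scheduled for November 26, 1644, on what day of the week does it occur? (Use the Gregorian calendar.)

Doomsday rule: the anchor day for the 1600s is Tuesday. For year 44: 44÷12 = 3 r 8, and 8÷4 = 2, so 3+8+2 = 13.
Tuesday + 13 ≡ Monday — that's 1644's doomsday.
In November the doomsday date is Nov 7.
Nov 26 is 19 days after Nov 7; 19 mod 7 = 5, so Monday + 5 = Saturday.

Saturday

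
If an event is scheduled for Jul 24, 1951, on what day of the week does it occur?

January 1, 1951 is a Monday.
Jan 1, 1951 → Feb 1, 1951: 31 days (January has 31).
Feb 1, 1951 → Mar 1, 1951: 28 days (February has 28).
Mar 1, 1951 → Apr 1, 1951: 31 days (March has 31).
Apr 1, 1951 → May 1, 1951: 30 days (April has 30).
May 1, 1951 → Jun 1, 1951: 31 days (May has 31).
Jun 1, 1951 → Jul 1, 1951: 30 days (June has 30).
Jul 1, 1951 → Jul 24, 1951: 23 days.
Total: 204 days.
204 mod 7 = 1, so Monday + 1 = Tuesday.

Tuesday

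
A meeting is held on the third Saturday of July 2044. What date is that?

July 16, 2044

July 1, 2044 is a Friday.
The first Saturday is therefore July 2 (1 days later).
The third Saturday is 2 + 2×7 = July 16.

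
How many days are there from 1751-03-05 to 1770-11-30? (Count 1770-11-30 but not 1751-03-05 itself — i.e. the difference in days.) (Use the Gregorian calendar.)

7210

Mar 5, 1751 → Mar 5, 1752: 366 days (Feb 29, 1752 is in that span).
Mar 5, 1752 → Mar 5, 1753: 365 days.
Mar 5, 1753 → Mar 5, 1754: 365 days.
Mar 5, 1754 → Mar 5, 1755: 365 days.
Mar 5, 1755 → Mar 5, 1756: 366 days (Feb 29, 1756 is in that span).
Mar 5, 1756 → Mar 5, 1757: 365 days.
Mar 5, 1757 → Mar 5, 1758: 365 days.
Mar 5, 1758 → Mar 5, 1759: 365 days.
Mar 5, 1759 → Mar 5, 1760: 366 days (Feb 29, 1760 is in that span).
Mar 5, 1760 → Mar 5, 1761: 365 days.
Mar 5, 1761 → Mar 5, 1762: 365 days.
Mar 5, 1762 → Mar 5, 1763: 365 days.
Mar 5, 1763 → Mar 5, 1764: 366 days (Feb 29, 1764 is in that span).
Mar 5, 1764 → Mar 5, 1765: 365 days.
Mar 5, 1765 → Mar 5, 1766: 365 days.
Mar 5, 1766 → Mar 5, 1767: 365 days.
Mar 5, 1767 → Mar 5, 1768: 366 days (Feb 29, 1768 is in that span).
Mar 5, 1768 → Mar 5, 1769: 365 days.
Mar 5, 1769 → Mar 5, 1770: 365 days.
Mar 5, 1770 → Apr 5, 1770: 31 days (March has 31).
Apr 5, 1770 → May 5, 1770: 30 days (April has 30).
May 5, 1770 → Jun 5, 1770: 31 days (May has 31).
Jun 5, 1770 → Jul 5, 1770: 30 days (June has 30).
Jul 5, 1770 → Aug 5, 1770: 31 days (July has 31).
Aug 5, 1770 → Sep 5, 1770: 31 days (August has 31).
Sep 5, 1770 → Oct 5, 1770: 30 days (September has 30).
Oct 5, 1770 → Nov 5, 1770: 31 days (October has 31).
Nov 5, 1770 → Nov 30, 1770: 25 days.
Total: 7210 days.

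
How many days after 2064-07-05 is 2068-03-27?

1361

Jul 5, 2064 → Jul 5, 2065: 365 days.
Jul 5, 2065 → Jul 5, 2066: 365 days.
Jul 5, 2066 → Jul 5, 2067: 365 days.
Jul 5, 2067 → Aug 5, 2067: 31 days (July has 31).
Aug 5, 2067 → Sep 5, 2067: 31 days (August has 31).
Sep 5, 2067 → Oct 5, 2067: 30 days (September has 30).
Oct 5, 2067 → Nov 5, 2067: 31 days (October has 31).
Nov 5, 2067 → Dec 5, 2067: 30 days (November has 30).
Dec 5, 2067 → Jan 5, 2068: 31 days (December has 31).
Jan 5, 2068 → Feb 5, 2068: 31 days (January has 31).
Feb 5, 2068 → Mar 5, 2068: 29 days (February has 29).
Mar 5, 2068 → Mar 27, 2068: 22 days.
Total: 1361 days.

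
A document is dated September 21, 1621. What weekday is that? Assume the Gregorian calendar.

Doomsday rule: the anchor day for the 1600s is Tuesday. For year 21: 21÷12 = 1 r 9, and 9÷4 = 2, so 1+9+2 = 12.
Tuesday + 12 ≡ Sunday — that's 1621's doomsday.
In September the doomsday date is Sep 5.
Sep 21 is 16 days after Sep 5; 16 mod 7 = 2, so Sunday + 2 = Tuesday.

Tuesday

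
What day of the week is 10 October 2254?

Tuesday

Doomsday rule: the anchor day for the 2200s is Friday. For year 54: 54÷12 = 4 r 6, and 6÷4 = 1, so 4+6+1 = 11.
Friday + 11 ≡ Tuesday — that's 2254's doomsday.
In October the doomsday date is Oct 10.
Oct 10 is the doomsday itself: Tuesday.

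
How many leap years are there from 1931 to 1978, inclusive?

12

Multiples of 4 in [1931,1978]: 12.
Of those, multiples of 100: 0 (not leap unless ÷400).
Multiples of 400: 0.
Leap years = 12 − 0 + 0 = 12.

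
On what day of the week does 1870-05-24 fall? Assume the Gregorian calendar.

Tuesday

Doomsday rule: the anchor day for the 1800s is Friday. For year 70: 70÷12 = 5 r 10, and 10÷4 = 2, so 5+10+2 = 17.
Friday + 17 ≡ Monday — that's 1870's doomsday.
In May the doomsday date is May 9.
May 24 is 15 days after May 9; 15 mod 7 = 1, so Monday + 1 = Tuesday.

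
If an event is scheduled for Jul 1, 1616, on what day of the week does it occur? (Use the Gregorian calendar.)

Doomsday rule: the anchor day for the 1600s is Tuesday. For year 16: 16÷12 = 1 r 4, and 4÷4 = 1, so 1+4+1 = 6.
Tuesday + 6 ≡ Monday — that's 1616's doomsday.
In July the doomsday date is Jul 11.
Jul 1 is 10 days before Jul 11; 10 mod 7 = 3, so Monday − 3 = Friday.

Friday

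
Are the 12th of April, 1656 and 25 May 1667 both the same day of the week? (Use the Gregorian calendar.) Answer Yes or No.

Yes

From Apr 12, 1656 to May 25, 1667 is 4060 days.
4060 mod 7 = 0, so they are the same weekday.
(Apr 12, 1656 is a Wednesday; May 25, 1667 is a Wednesday.)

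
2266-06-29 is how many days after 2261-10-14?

Oct 14, 2261 → Oct 14, 2262: 365 days.
Oct 14, 2262 → Oct 14, 2263: 365 days.
Oct 14, 2263 → Oct 14, 2264: 366 days (Feb 29, 2264 is in that span).
Oct 14, 2264 → Oct 14, 2265: 365 days.
Oct 14, 2265 → Nov 14, 2265: 31 days (October has 31).
Nov 14, 2265 → Dec 14, 2265: 30 days (November has 30).
Dec 14, 2265 → Jan 14, 2266: 31 days (December has 31).
Jan 14, 2266 → Feb 14, 2266: 31 days (January has 31).
Feb 14, 2266 → Mar 14, 2266: 28 days (February has 28).
Mar 14, 2266 → Apr 14, 2266: 31 days (March has 31).
Apr 14, 2266 → May 14, 2266: 30 days (April has 30).
May 14, 2266 → Jun 14, 2266: 31 days (May has 31).
Jun 14, 2266 → Jun 29, 2266: 15 days.
Total: 1719 days.

1719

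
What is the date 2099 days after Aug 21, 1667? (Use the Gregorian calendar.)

May 20, 1673

+366 (one year; includes Feb 29, 1668) → Aug 21, 1668 (1733 left).
+365 (one year) → Aug 21, 1669 (1368 left).
+365 (one year) → Aug 21, 1670 (1003 left).
+365 (one year) → Aug 21, 1671 (638 left).
+366 (one year; includes Feb 29, 1672) → Aug 21, 1672 (272 left).
Aug has 31 days: +11 → Sep 1, 1672 (261 left).
Sep has 30 days: +30 → Oct 1, 1672 (231 left).
Oct has 31 days: +31 → Nov 1, 1672 (200 left).
Nov has 30 days: +30 → Dec 1, 1672 (170 left).
Dec has 31 days: +31 → Jan 1, 1673 (139 left).
Jan has 31 days: +31 → Feb 1, 1673 (108 left).
Feb has 28 days: +28 → Mar 1, 1673 (80 left).
Mar has 31 days: +31 → Apr 1, 1673 (49 left).
Apr has 30 days: +30 → May 1, 1673 (19 left).
+19 → May 20, 1673.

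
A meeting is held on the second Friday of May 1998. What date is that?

May 1, 1998 is a Friday.
The first Friday is therefore May 1 (same day).
The second Friday is 1 + 1×7 = May 8.

May 8, 1998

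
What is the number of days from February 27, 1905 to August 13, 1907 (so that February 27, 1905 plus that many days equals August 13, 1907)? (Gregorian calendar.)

897

Feb 27, 1905 → Feb 27, 1906: 365 days.
Feb 27, 1906 → Feb 27, 1907: 365 days.
Feb 27, 1907 → Mar 27, 1907: 28 days (February has 28).
Mar 27, 1907 → Apr 27, 1907: 31 days (March has 31).
Apr 27, 1907 → May 27, 1907: 30 days (April has 30).
May 27, 1907 → Jun 27, 1907: 31 days (May has 31).
Jun 27, 1907 → Jul 27, 1907: 30 days (June has 30).
Jul 27, 1907 → Aug 13, 1907: 17 days.
Total: 897 days.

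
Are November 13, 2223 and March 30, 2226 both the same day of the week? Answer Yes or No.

Yes

From Nov 13, 2223 to Mar 30, 2226 is 868 days.
868 mod 7 = 0, so they are the same weekday.
(Nov 13, 2223 is a Thursday; Mar 30, 2226 is a Thursday.)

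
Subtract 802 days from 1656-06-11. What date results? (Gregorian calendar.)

April 1, 1654

−366 (one year; includes Feb 29, 1656) → Jun 11, 1655 (436 left).
−365 (one year) → Jun 11, 1654 (71 left).
−11 → May 31, 1654 (end of May, 31 days; 60 left).
−31 → Apr 30, 1654 (end of Apr, 30 days; 29 left).
−29 → Apr 1, 1654.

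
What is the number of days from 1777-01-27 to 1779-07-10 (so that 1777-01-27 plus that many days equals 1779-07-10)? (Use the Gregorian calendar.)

894

Jan 27, 1777 → Jan 27, 1778: 365 days.
Jan 27, 1778 → Jan 27, 1779: 365 days.
Jan 27, 1779 → Feb 27, 1779: 31 days (January has 31).
Feb 27, 1779 → Mar 27, 1779: 28 days (February has 28).
Mar 27, 1779 → Apr 27, 1779: 31 days (March has 31).
Apr 27, 1779 → May 27, 1779: 30 days (April has 30).
May 27, 1779 → Jun 27, 1779: 31 days (May has 31).
Jun 27, 1779 → Jul 10, 1779: 13 days.
Total: 894 days.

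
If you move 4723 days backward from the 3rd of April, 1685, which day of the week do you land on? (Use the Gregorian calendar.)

First find the weekday of Apr 3, 1685. Doomsday rule: the anchor day for the 1600s is Tuesday. For year 85: 85÷12 = 7 r 1, and 1÷4 = 0, so 7+1+0 = 8.
Tuesday + 8 ≡ Wednesday — that's 1685's doomsday.
In April the doomsday date is Apr 4.
Apr 3 is 1 day before Apr 4; 1 mod 7 = 1, so Wednesday − 1 = Tuesday.
4723 mod 7 = 5, so 4723 days before a Tuesday is Tuesday − 5 = Thursday.

Thursday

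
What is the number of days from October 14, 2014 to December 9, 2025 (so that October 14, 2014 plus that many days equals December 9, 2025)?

4074

Oct 14, 2014 → Oct 14, 2015: 365 days.
Oct 14, 2015 → Oct 14, 2016: 366 days (Feb 29, 2016 is in that span).
Oct 14, 2016 → Oct 14, 2017: 365 days.
Oct 14, 2017 → Oct 14, 2018: 365 days.
Oct 14, 2018 → Oct 14, 2019: 365 days.
Oct 14, 2019 → Oct 14, 2020: 366 days (Feb 29, 2020 is in that span).
Oct 14, 2020 → Oct 14, 2021: 365 days.
Oct 14, 2021 → Oct 14, 2022: 365 days.
Oct 14, 2022 → Oct 14, 2023: 365 days.
Oct 14, 2023 → Oct 14, 2024: 366 days (Feb 29, 2024 is in that span).
Oct 14, 2024 → Oct 14, 2025: 365 days.
Oct 14, 2025 → Nov 14, 2025: 31 days (October has 31).
Nov 14, 2025 → Dec 9, 2025: 25 days.
Total: 4074 days.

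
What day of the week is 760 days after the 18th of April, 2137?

Apr 18, 2137 is a Thursday.
760 mod 7 = 4, so 760 days after a Thursday is Thursday + 4 = Monday.

Monday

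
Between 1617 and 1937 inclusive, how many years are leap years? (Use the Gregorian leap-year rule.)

77

Multiples of 4 in [1617,1937]: 80.
Of those, multiples of 100: 3 (not leap unless ÷400).
Multiples of 400: 0.
Leap years = 80 − 3 + 0 = 77.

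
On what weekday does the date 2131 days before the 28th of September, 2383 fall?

Sunday

First find the weekday of Sep 28, 2383. Doomsday rule: the anchor day for the 2300s is Wednesday. For year 83: 83÷12 = 6 r 11, and 11÷4 = 2, so 6+11+2 = 19.
Wednesday + 19 ≡ Monday — that's 2383's doomsday.
In September the doomsday date is Sep 5.
Sep 28 is 23 days after Sep 5; 23 mod 7 = 2, so Monday + 2 = Wednesday.
2131 mod 7 = 3, so 2131 days before a Wednesday is Wednesday − 3 = Sunday.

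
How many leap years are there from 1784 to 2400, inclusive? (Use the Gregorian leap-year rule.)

Multiples of 4 in [1784,2400]: 155.
Of those, multiples of 100: 7 (not leap unless ÷400).
Multiples of 400: 2.
Leap years = 155 − 7 + 2 = 150.

150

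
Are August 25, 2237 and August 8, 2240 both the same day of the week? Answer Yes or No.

No

From Aug 25, 2237 to Aug 8, 2240 is 1079 days.
1079 mod 7 = 1, so they are different weekdays.
(Aug 25, 2237 is a Friday; Aug 8, 2240 is a Saturday.)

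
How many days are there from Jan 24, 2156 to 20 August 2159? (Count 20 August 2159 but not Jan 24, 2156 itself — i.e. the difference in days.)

1304

Jan 24, 2156 → Jan 24, 2157: 366 days (Feb 29, 2156 is in that span).
Jan 24, 2157 → Jan 24, 2158: 365 days.
Jan 24, 2158 → Jan 24, 2159: 365 days.
Jan 24, 2159 → Feb 24, 2159: 31 days (January has 31).
Feb 24, 2159 → Mar 24, 2159: 28 days (February has 28).
Mar 24, 2159 → Apr 24, 2159: 31 days (March has 31).
Apr 24, 2159 → May 24, 2159: 30 days (April has 30).
May 24, 2159 → Jun 24, 2159: 31 days (May has 31).
Jun 24, 2159 → Jul 24, 2159: 30 days (June has 30).
Jul 24, 2159 → Aug 20, 2159: 27 days.
Total: 1304 days.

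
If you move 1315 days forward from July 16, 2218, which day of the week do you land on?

First find the weekday of Jul 16, 2218. Doomsday rule: the anchor day for the 2200s is Friday. For year 18: 18÷12 = 1 r 6, and 6÷4 = 1, so 1+6+1 = 8.
Friday + 8 ≡ Saturday — that's 2218's doomsday.
In July the doomsday date is Jul 11.
Jul 16 is 5 days after Jul 11; 5 mod 7 = 5, so Saturday + 5 = Thursday.
1315 mod 7 = 6, so 1315 days after a Thursday is Thursday + 6 = Wednesday.

Wednesday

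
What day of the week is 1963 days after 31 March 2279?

First find the weekday of Mar 31, 2279. Doomsday rule: the anchor day for the 2200s is Friday. For year 79: 79÷12 = 6 r 7, and 7÷4 = 1, so 6+7+1 = 14.
Friday + 14 ≡ Friday — that's 2279's doomsday.
In March the doomsday date is Mar 14.
Mar 31 is 17 days after Mar 14; 17 mod 7 = 3, so Friday + 3 = Monday.
1963 mod 7 = 3, so 1963 days after a Monday is Monday + 3 = Thursday.

Thursday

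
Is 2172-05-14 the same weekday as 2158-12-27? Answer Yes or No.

From Dec 27, 2158 to May 14, 2172 is 4887 days.
4887 mod 7 = 1, so they are different weekdays.
(Dec 27, 2158 is a Wednesday; May 14, 2172 is a Thursday.)

No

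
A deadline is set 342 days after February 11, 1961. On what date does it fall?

January 19, 1962

Feb has 28 days: +18 → Mar 1, 1961 (324 left).
Mar has 31 days: +31 → Apr 1, 1961 (293 left).
Apr has 30 days: +30 → May 1, 1961 (263 left).
May has 31 days: +31 → Jun 1, 1961 (232 left).
Jun has 30 days: +30 → Jul 1, 1961 (202 left).
Jul has 31 days: +31 → Aug 1, 1961 (171 left).
Aug has 31 days: +31 → Sep 1, 1961 (140 left).
Sep has 30 days: +30 → Oct 1, 1961 (110 left).
Oct has 31 days: +31 → Nov 1, 1961 (79 left).
Nov has 30 days: +30 → Dec 1, 1961 (49 left).
Dec has 31 days: +31 → Jan 1, 1962 (18 left).
+18 → Jan 19, 1962.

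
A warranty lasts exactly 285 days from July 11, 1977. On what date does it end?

April 22, 1978

Jul has 31 days: +21 → Aug 1, 1977 (264 left).
Aug has 31 days: +31 → Sep 1, 1977 (233 left).
Sep has 30 days: +30 → Oct 1, 1977 (203 left).
Oct has 31 days: +31 → Nov 1, 1977 (172 left).
Nov has 30 days: +30 → Dec 1, 1977 (142 left).
Dec has 31 days: +31 → Jan 1, 1978 (111 left).
Jan has 31 days: +31 → Feb 1, 1978 (80 left).
Feb has 28 days: +28 → Mar 1, 1978 (52 left).
Mar has 31 days: +31 → Apr 1, 1978 (21 left).
+21 → Apr 22, 1978.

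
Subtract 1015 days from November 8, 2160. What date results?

−366 (one year; includes Feb 29, 2160) → Nov 8, 2159 (649 left).
−365 (one year) → Nov 8, 2158 (284 left).
−8 → Oct 31, 2158 (end of Oct, 31 days; 276 left).
−31 → Sep 30, 2158 (end of Sep, 30 days; 245 left).
−30 → Aug 31, 2158 (end of Aug, 31 days; 215 left).
−31 → Jul 31, 2158 (end of Jul, 31 days; 184 left).
−31 → Jun 30, 2158 (end of Jun, 30 days; 153 left).
−30 → May 31, 2158 (end of May, 31 days; 123 left).
−31 → Apr 30, 2158 (end of Apr, 30 days; 92 left).
−30 → Mar 31, 2158 (end of Mar, 31 days; 62 left).
−31 → Feb 28, 2158 (end of Feb, 28 days; 31 left).
−28 → Jan 31, 2158 (end of Jan, 31 days; 3 left).
−3 → Jan 28, 2158.

January 28, 2158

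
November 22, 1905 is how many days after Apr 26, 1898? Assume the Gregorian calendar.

Apr 26, 1898 → Apr 26, 1899: 365 days.
Apr 26, 1899 → Apr 26, 1900: 365 days.
Apr 26, 1900 → Apr 26, 1901: 365 days.
Apr 26, 1901 → Apr 26, 1902: 365 days.
Apr 26, 1902 → Apr 26, 1903: 365 days.
Apr 26, 1903 → Apr 26, 1904: 366 days (Feb 29, 1904 is in that span).
Apr 26, 1904 → Apr 26, 1905: 365 days.
Apr 26, 1905 → May 26, 1905: 30 days (April has 30).
May 26, 1905 → Jun 26, 1905: 31 days (May has 31).
Jun 26, 1905 → Jul 26, 1905: 30 days (June has 30).
Jul 26, 1905 → Aug 26, 1905: 31 days (July has 31).
Aug 26, 1905 → Sep 26, 1905: 31 days (August has 31).
Sep 26, 1905 → Oct 26, 1905: 30 days (September has 30).
Oct 26, 1905 → Nov 22, 1905: 27 days.
Total: 2766 days.

2766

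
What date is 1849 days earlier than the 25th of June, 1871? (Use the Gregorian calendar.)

−365 (one year) → Jun 25, 1870 (1484 left).
−365 (one year) → Jun 25, 1869 (1119 left).
−365 (one year) → Jun 25, 1868 (754 left).
−366 (one year; includes Feb 29, 1868) → Jun 25, 1867 (388 left).
−25 → May 31, 1867 (end of May, 31 days; 363 left).
−31 → Apr 30, 1867 (end of Apr, 30 days; 332 left).
−30 → Mar 31, 1867 (end of Mar, 31 days; 302 left).
−31 → Feb 28, 1867 (end of Feb, 28 days; 271 left).
−28 → Jan 31, 1867 (end of Jan, 31 days; 243 left).
−31 → Dec 31, 1866 (end of Dec, 31 days; 212 left).
−31 → Nov 30, 1866 (end of Nov, 30 days; 181 left).
−30 → Oct 31, 1866 (end of Oct, 31 days; 151 left).
−31 → Sep 30, 1866 (end of Sep, 30 days; 120 left).
−30 → Aug 31, 1866 (end of Aug, 31 days; 90 left).
−31 → Jul 31, 1866 (end of Jul, 31 days; 59 left).
−31 → Jun 30, 1866 (end of Jun, 30 days; 28 left).
−28 → Jun 2, 1866.

June 2, 1866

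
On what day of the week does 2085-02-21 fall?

Wednesday

January 1, 2085 is a Monday.
Jan 1, 2085 → Feb 1, 2085: 31 days (January has 31).
Feb 1, 2085 → Feb 21, 2085: 20 days.
Total: 51 days.
51 mod 7 = 2, so Monday + 2 = Wednesday.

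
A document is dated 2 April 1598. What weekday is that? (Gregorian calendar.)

Doomsday rule: the anchor day for the 1500s is Wednesday. For year 98: 98÷12 = 8 r 2, and 2÷4 = 0, so 8+2+0 = 10.
Wednesday + 10 ≡ Saturday — that's 1598's doomsday.
In April the doomsday date is Apr 4.
Apr 2 is 2 days before Apr 4; 2 mod 7 = 2, so Saturday − 2 = Thursday.

Thursday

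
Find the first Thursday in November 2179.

November 1, 2179 is a Monday.
The first Thursday is therefore November 4 (3 days later).

November 4, 2179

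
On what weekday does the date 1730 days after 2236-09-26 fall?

First find the weekday of Sep 26, 2236. Doomsday rule: the anchor day for the 2200s is Friday. For year 36: 36÷12 = 3 r 0, and 0÷4 = 0, so 3+0+0 = 3.
Friday + 3 ≡ Monday — that's 2236's doomsday.
In September the doomsday date is Sep 5.
Sep 26 is 21 days after Sep 5; 21 mod 7 = 0, so Monday + 0 = Monday.
1730 mod 7 = 1, so 1730 days after a Monday is Monday + 1 = Tuesday.

Tuesday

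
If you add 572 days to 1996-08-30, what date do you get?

+365 (one year) → Aug 30, 1997 (207 left).
Aug has 31 days: +2 → Sep 1, 1997 (205 left).
Sep has 30 days: +30 → Oct 1, 1997 (175 left).
Oct has 31 days: +31 → Nov 1, 1997 (144 left).
Nov has 30 days: +30 → Dec 1, 1997 (114 left).
Dec has 31 days: +31 → Jan 1, 1998 (83 left).
Jan has 31 days: +31 → Feb 1, 1998 (52 left).
Feb has 28 days: +28 → Mar 1, 1998 (24 left).
+24 → Mar 25, 1998.

March 25, 1998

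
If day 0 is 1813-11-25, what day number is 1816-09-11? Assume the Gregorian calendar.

Nov 25, 1813 → Nov 25, 1814: 365 days.
Nov 25, 1814 → Nov 25, 1815: 365 days.
Nov 25, 1815 → Dec 25, 1815: 30 days (November has 30).
Dec 25, 1815 → Jan 25, 1816: 31 days (December has 31).
Jan 25, 1816 → Feb 25, 1816: 31 days (January has 31).
Feb 25, 1816 → Mar 25, 1816: 29 days (February has 29).
Mar 25, 1816 → Apr 25, 1816: 31 days (March has 31).
Apr 25, 1816 → May 25, 1816: 30 days (April has 30).
May 25, 1816 → Jun 25, 1816: 31 days (May has 31).
Jun 25, 1816 → Jul 25, 1816: 30 days (June has 30).
Jul 25, 1816 → Aug 25, 1816: 31 days (July has 31).
Aug 25, 1816 → Sep 11, 1816: 17 days.
Total: 1021 days.

1021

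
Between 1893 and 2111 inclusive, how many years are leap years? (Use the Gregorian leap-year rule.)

Multiples of 4 in [1893,2111]: 54.
Of those, multiples of 100: 3 (not leap unless ÷400).
Multiples of 400: 1.
Leap years = 54 − 3 + 1 = 52.

52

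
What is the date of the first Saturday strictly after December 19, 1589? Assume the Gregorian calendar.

December 23, 1589

Dec 19, 1589 is a Tuesday.
From Tuesday to the next Saturday is 4 days.
Dec 19, 1589 + 4 = Dec 23, 1589.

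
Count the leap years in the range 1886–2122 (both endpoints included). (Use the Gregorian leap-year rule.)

Multiples of 4 in [1886,2122]: 59.
Of those, multiples of 100: 3 (not leap unless ÷400).
Multiples of 400: 1.
Leap years = 59 − 3 + 1 = 57.

57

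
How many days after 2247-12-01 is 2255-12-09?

2930

Dec 1, 2247 → Dec 1, 2248: 366 days (Feb 29, 2248 is in that span).
Dec 1, 2248 → Dec 1, 2249: 365 days.
Dec 1, 2249 → Dec 1, 2250: 365 days.
Dec 1, 2250 → Dec 1, 2251: 365 days.
Dec 1, 2251 → Dec 1, 2252: 366 days (Feb 29, 2252 is in that span).
Dec 1, 2252 → Dec 1, 2253: 365 days.
Dec 1, 2253 → Dec 1, 2254: 365 days.
Dec 1, 2254 → Jan 1, 2255: 31 days (December has 31).
Jan 1, 2255 → Feb 1, 2255: 31 days (January has 31).
Feb 1, 2255 → Mar 1, 2255: 28 days (February has 28).
Mar 1, 2255 → Apr 1, 2255: 31 days (March has 31).
Apr 1, 2255 → May 1, 2255: 30 days (April has 30).
May 1, 2255 → Jun 1, 2255: 31 days (May has 31).
Jun 1, 2255 → Jul 1, 2255: 30 days (June has 30).
Jul 1, 2255 → Aug 1, 2255: 31 days (July has 31).
Aug 1, 2255 → Sep 1, 2255: 31 days (August has 31).
Sep 1, 2255 → Oct 1, 2255: 30 days (September has 30).
Oct 1, 2255 → Nov 1, 2255: 31 days (October has 31).
Nov 1, 2255 → Dec 1, 2255: 30 days (November has 30).
Dec 1, 2255 → Dec 9, 2255: 8 days.
Total: 2930 days.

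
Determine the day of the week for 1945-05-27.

Sunday

Doomsday rule: the anchor day for the 1900s is Wednesday. For year 45: 45÷12 = 3 r 9, and 9÷4 = 2, so 3+9+2 = 14.
Wednesday + 14 ≡ Wednesday — that's 1945's doomsday.
In May the doomsday date is May 9.
May 27 is 18 days after May 9; 18 mod 7 = 4, so Wednesday + 4 = Sunday.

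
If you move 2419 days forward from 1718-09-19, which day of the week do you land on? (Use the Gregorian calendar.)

Friday

Sep 19, 1718 is a Monday.
2419 mod 7 = 4, so 2419 days after a Monday is Monday + 4 = Friday.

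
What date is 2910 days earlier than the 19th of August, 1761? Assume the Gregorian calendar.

−365 (one year) → Aug 19, 1760 (2545 left).
−366 (one year; includes Feb 29, 1760) → Aug 19, 1759 (2179 left).
−365 (one year) → Aug 19, 1758 (1814 left).
−365 (one year) → Aug 19, 1757 (1449 left).
−365 (one year) → Aug 19, 1756 (1084 left).
−366 (one year; includes Feb 29, 1756) → Aug 19, 1755 (718 left).
−365 (one year) → Aug 19, 1754 (353 left).
−19 → Jul 31, 1754 (end of Jul, 31 days; 334 left).
−31 → Jun 30, 1754 (end of Jun, 30 days; 303 left).
−30 → May 31, 1754 (end of May, 31 days; 273 left).
−31 → Apr 30, 1754 (end of Apr, 30 days; 242 left).
−30 → Mar 31, 1754 (end of Mar, 31 days; 212 left).
−31 → Feb 28, 1754 (end of Feb, 28 days; 181 left).
−28 → Jan 31, 1754 (end of Jan, 31 days; 153 left).
−31 → Dec 31, 1753 (end of Dec, 31 days; 122 left).
−31 → Nov 30, 1753 (end of Nov, 30 days; 91 left).
−30 → Oct 31, 1753 (end of Oct, 31 days; 61 left).
−31 → Sep 30, 1753 (end of Sep, 30 days; 30 left).
−30 → Aug 31, 1753 (end of Aug, 31 days; 0 left).

August 31, 1753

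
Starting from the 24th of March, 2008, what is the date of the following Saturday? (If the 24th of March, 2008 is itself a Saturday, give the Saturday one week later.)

March 29, 2008

Mar 24, 2008 is a Monday.
From Monday to the next Saturday is 5 days.
Mar 24, 2008 + 5 = Mar 29, 2008.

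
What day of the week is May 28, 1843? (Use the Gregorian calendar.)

Sunday

January 1, 1843 is a Sunday.
Jan 1, 1843 → Feb 1, 1843: 31 days (January has 31).
Feb 1, 1843 → Mar 1, 1843: 28 days (February has 28).
Mar 1, 1843 → Apr 1, 1843: 31 days (March has 31).
Apr 1, 1843 → May 1, 1843: 30 days (April has 30).
May 1, 1843 → May 28, 1843: 27 days.
Total: 147 days.
147 mod 7 = 0, so Sunday + 0 = Sunday.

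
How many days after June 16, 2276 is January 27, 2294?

6434

Jun 16, 2276 → Jun 16, 2277: 365 days.
Jun 16, 2277 → Jun 16, 2278: 365 days.
Jun 16, 2278 → Jun 16, 2279: 365 days.
Jun 16, 2279 → Jun 16, 2280: 366 days (Feb 29, 2280 is in that span).
Jun 16, 2280 → Jun 16, 2281: 365 days.
Jun 16, 2281 → Jun 16, 2282: 365 days.
Jun 16, 2282 → Jun 16, 2283: 365 days.
Jun 16, 2283 → Jun 16, 2284: 366 days (Feb 29, 2284 is in that span).
Jun 16, 2284 → Jun 16, 2285: 365 days.
Jun 16, 2285 → Jun 16, 2286: 365 days.
Jun 16, 2286 → Jun 16, 2287: 365 days.
Jun 16, 2287 → Jun 16, 2288: 366 days (Feb 29, 2288 is in that span).
Jun 16, 2288 → Jun 16, 2289: 365 days.
Jun 16, 2289 → Jun 16, 2290: 365 days.
Jun 16, 2290 → Jun 16, 2291: 365 days.
Jun 16, 2291 → Jun 16, 2292: 366 days (Feb 29, 2292 is in that span).
Jun 16, 2292 → Jun 16, 2293: 365 days.
Jun 16, 2293 → Jul 16, 2293: 30 days (June has 30).
Jul 16, 2293 → Aug 16, 2293: 31 days (July has 31).
Aug 16, 2293 → Sep 16, 2293: 31 days (August has 31).
Sep 16, 2293 → Oct 16, 2293: 30 days (September has 30).
Oct 16, 2293 → Nov 16, 2293: 31 days (October has 31).
Nov 16, 2293 → Dec 16, 2293: 30 days (November has 30).
Dec 16, 2293 → Jan 16, 2294: 31 days (December has 31).
Jan 16, 2294 → Jan 27, 2294: 11 days.
Total: 6434 days.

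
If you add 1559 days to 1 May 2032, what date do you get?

+365 (one year) → May 1, 2033 (1194 left).
+365 (one year) → May 1, 2034 (829 left).
+365 (one year) → May 1, 2035 (464 left).
+366 (one year; includes Feb 29, 2036) → May 1, 2036 (98 left).
May has 31 days: +31 → Jun 1, 2036 (67 left).
Jun has 30 days: +30 → Jul 1, 2036 (37 left).
Jul has 31 days: +31 → Aug 1, 2036 (6 left).
+6 → Aug 7, 2036.

August 7, 2036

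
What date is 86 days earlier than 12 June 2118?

−12 → May 31, 2118 (end of May, 31 days; 74 left).
−31 → Apr 30, 2118 (end of Apr, 30 days; 43 left).
−30 → Mar 31, 2118 (end of Mar, 31 days; 13 left).
−13 → Mar 18, 2118.

March 18, 2118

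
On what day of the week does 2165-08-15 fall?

Thursday

Doomsday rule: the anchor day for the 2100s is Sunday. For year 65: 65÷12 = 5 r 5, and 5÷4 = 1, so 5+5+1 = 11.
Sunday + 11 ≡ Thursday — that's 2165's doomsday.
In August the doomsday date is Aug 8.
Aug 15 is 7 days after Aug 8; 7 mod 7 = 0, so Thursday + 0 = Thursday.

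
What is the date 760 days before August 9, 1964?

−366 (one year; includes Feb 29, 1964) → Aug 9, 1963 (394 left).
−9 → Jul 31, 1963 (end of Jul, 31 days; 385 left).
−31 → Jun 30, 1963 (end of Jun, 30 days; 354 left).
−30 → May 31, 1963 (end of May, 31 days; 324 left).
−31 → Apr 30, 1963 (end of Apr, 30 days; 293 left).
−30 → Mar 31, 1963 (end of Mar, 31 days; 263 left).
−31 → Feb 28, 1963 (end of Feb, 28 days; 232 left).
−28 → Jan 31, 1963 (end of Jan, 31 days; 204 left).
−31 → Dec 31, 1962 (end of Dec, 31 days; 173 left).
−31 → Nov 30, 1962 (end of Nov, 30 days; 142 left).
−30 → Oct 31, 1962 (end of Oct, 31 days; 112 left).
−31 → Sep 30, 1962 (end of Sep, 30 days; 81 left).
−30 → Aug 31, 1962 (end of Aug, 31 days; 51 left).
−31 → Jul 31, 1962 (end of Jul, 31 days; 20 left).
−20 → Jul 11, 1962.

July 11, 1962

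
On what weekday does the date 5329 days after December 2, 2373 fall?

Tuesday

First find the weekday of Dec 2, 2373. Doomsday rule: the anchor day for the 2300s is Wednesday. For year 73: 73÷12 = 6 r 1, and 1÷4 = 0, so 6+1+0 = 7.
Wednesday + 7 ≡ Wednesday — that's 2373's doomsday.
In December the doomsday date is Dec 12.
Dec 2 is 10 days before Dec 12; 10 mod 7 = 3, so Wednesday − 3 = Sunday.
5329 mod 7 = 2, so 5329 days after a Sunday is Sunday + 2 = Tuesday.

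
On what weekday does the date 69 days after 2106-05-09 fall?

May 9, 2106 is a Sunday.
69 mod 7 = 6, so 69 days after a Sunday is Sunday + 6 = Saturday.

Saturday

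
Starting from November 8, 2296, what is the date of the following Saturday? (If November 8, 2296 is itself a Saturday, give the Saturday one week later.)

Nov 8, 2296 is a Sunday.
From Sunday to the next Saturday is 6 days.
Nov 8, 2296 + 6 = Nov 14, 2296.

November 14, 2296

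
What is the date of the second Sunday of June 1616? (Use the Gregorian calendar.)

June 12, 1616

June 1, 1616 is a Wednesday.
The first Sunday is therefore June 5 (4 days later).
The second Sunday is 5 + 1×7 = June 12.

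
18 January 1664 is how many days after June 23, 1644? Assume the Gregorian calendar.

Jun 23, 1644 → Jun 23, 1645: 365 days.
Jun 23, 1645 → Jun 23, 1646: 365 days.
Jun 23, 1646 → Jun 23, 1647: 365 days.
Jun 23, 1647 → Jun 23, 1648: 366 days (Feb 29, 1648 is in that span).
Jun 23, 1648 → Jun 23, 1649: 365 days.
Jun 23, 1649 → Jun 23, 1650: 365 days.
Jun 23, 1650 → Jun 23, 1651: 365 days.
Jun 23, 1651 → Jun 23, 1652: 366 days (Feb 29, 1652 is in that span).
Jun 23, 1652 → Jun 23, 1653: 365 days.
Jun 23, 1653 → Jun 23, 1654: 365 days.
Jun 23, 1654 → Jun 23, 1655: 365 days.
Jun 23, 1655 → Jun 23, 1656: 366 days (Feb 29, 1656 is in that span).
Jun 23, 1656 → Jun 23, 1657: 365 days.
Jun 23, 1657 → Jun 23, 1658: 365 days.
Jun 23, 1658 → Jun 23, 1659: 365 days.
Jun 23, 1659 → Jun 23, 1660: 366 days (Feb 29, 1660 is in that span).
Jun 23, 1660 → Jun 23, 1661: 365 days.
Jun 23, 1661 → Jun 23, 1662: 365 days.
Jun 23, 1662 → Jun 23, 1663: 365 days.
Jun 23, 1663 → Jul 23, 1663: 30 days (June has 30).
Jul 23, 1663 → Aug 23, 1663: 31 days (July has 31).
Aug 23, 1663 → Sep 23, 1663: 31 days (August has 31).
Sep 23, 1663 → Oct 23, 1663: 30 days (September has 30).
Oct 23, 1663 → Nov 23, 1663: 31 days (October has 31).
Nov 23, 1663 → Dec 23, 1663: 30 days (November has 30).
Dec 23, 1663 → Jan 18, 1664: 26 days.
Total: 7148 days.

7148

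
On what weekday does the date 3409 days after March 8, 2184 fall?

First find the weekday of Mar 8, 2184. Doomsday rule: the anchor day for the 2100s is Sunday. For year 84: 84÷12 = 7 r 0, and 0÷4 = 0, so 7+0+0 = 7.
Sunday + 7 ≡ Sunday — that's 2184's doomsday.
In March the doomsday date is Mar 14.
Mar 8 is 6 days before Mar 14; 6 mod 7 = 6, so Sunday − 6 = Monday.
3409 mod 7 = 0, so 3409 days after a Monday is Monday + 0 = Monday.

Monday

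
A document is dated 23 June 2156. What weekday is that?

Wednesday

Doomsday rule: the anchor day for the 2100s is Sunday. For year 56: 56÷12 = 4 r 8, and 8÷4 = 2, so 4+8+2 = 14.
Sunday + 14 ≡ Sunday — that's 2156's doomsday.
In June the doomsday date is Jun 6.
Jun 23 is 17 days after Jun 6; 17 mod 7 = 3, so Sunday + 3 = Wednesday.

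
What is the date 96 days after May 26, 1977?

May has 31 days: +6 → Jun 1, 1977 (90 left).
Jun has 30 days: +30 → Jul 1, 1977 (60 left).
Jul has 31 days: +31 → Aug 1, 1977 (29 left).
+29 → Aug 30, 1977.

August 30, 1977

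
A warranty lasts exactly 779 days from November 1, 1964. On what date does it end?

December 20, 1966

+365 (one year) → Nov 1, 1965 (414 left).
+365 (one year) → Nov 1, 1966 (49 left).
Nov has 30 days: +30 → Dec 1, 1966 (19 left).
+19 → Dec 20, 1966.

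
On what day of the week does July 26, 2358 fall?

Doomsday rule: the anchor day for the 2300s is Wednesday. For year 58: 58÷12 = 4 r 10, and 10÷4 = 2, so 4+10+2 = 16.
Wednesday + 16 ≡ Friday — that's 2358's doomsday.
In July the doomsday date is Jul 11.
Jul 26 is 15 days after Jul 11; 15 mod 7 = 1, so Friday + 1 = Saturday.

Saturday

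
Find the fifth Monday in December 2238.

December 1, 2238 is a Saturday.
The first Monday is therefore December 3 (2 days later).
The fifth Monday is 3 + 4×7 = December 31.

December 31, 2238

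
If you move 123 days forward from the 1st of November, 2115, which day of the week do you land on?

First find the weekday of Nov 1, 2115. Doomsday rule: the anchor day for the 2100s is Sunday. For year 15: 15÷12 = 1 r 3, and 3÷4 = 0, so 1+3+0 = 4.
Sunday + 4 ≡ Thursday — that's 2115's doomsday.
In November the doomsday date is Nov 7.
Nov 1 is 6 days before Nov 7; 6 mod 7 = 6, so Thursday − 6 = Friday.
123 mod 7 = 4, so 123 days after a Friday is Friday + 4 = Tuesday.

Tuesday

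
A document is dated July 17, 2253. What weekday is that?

Doomsday rule: the anchor day for the 2200s is Friday. For year 53: 53÷12 = 4 r 5, and 5÷4 = 1, so 4+5+1 = 10.
Friday + 10 ≡ Monday — that's 2253's doomsday.
In July the doomsday date is Jul 11.
Jul 17 is 6 days after Jul 11; 6 mod 7 = 6, so Monday + 6 = Sunday.

Sunday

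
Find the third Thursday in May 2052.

May 1, 2052 is a Wednesday.
The first Thursday is therefore May 2 (1 days later).
The third Thursday is 2 + 2×7 = May 16.

May 16, 2052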